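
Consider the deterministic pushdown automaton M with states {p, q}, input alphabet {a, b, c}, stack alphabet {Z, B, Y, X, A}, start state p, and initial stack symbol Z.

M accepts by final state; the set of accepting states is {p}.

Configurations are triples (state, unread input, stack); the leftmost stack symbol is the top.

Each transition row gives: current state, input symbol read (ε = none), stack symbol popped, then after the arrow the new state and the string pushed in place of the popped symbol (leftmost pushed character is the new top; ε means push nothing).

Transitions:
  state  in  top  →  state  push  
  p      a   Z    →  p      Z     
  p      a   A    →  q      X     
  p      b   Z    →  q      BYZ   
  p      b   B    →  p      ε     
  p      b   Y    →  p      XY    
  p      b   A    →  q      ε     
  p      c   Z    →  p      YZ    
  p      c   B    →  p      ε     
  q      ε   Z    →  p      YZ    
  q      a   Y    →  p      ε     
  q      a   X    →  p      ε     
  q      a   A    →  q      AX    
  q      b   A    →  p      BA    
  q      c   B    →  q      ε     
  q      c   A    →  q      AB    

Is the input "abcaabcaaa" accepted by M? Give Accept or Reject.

(p, abcaabcaaa, Z)
  read a, top Z: go to p, push Z → (p, bcaabcaaa, Z)
  read b, top Z: go to q, push BYZ → (q, caabcaaa, BYZ)
  read c, top B: go to q, push ε → (q, aabcaaa, YZ)
  read a, top Y: go to p, push ε → (p, abcaaa, Z)
  read a, top Z: go to p, push Z → (p, bcaaa, Z)
  read b, top Z: go to q, push BYZ → (q, caaa, BYZ)
  read c, top B: go to q, push ε → (q, aaa, YZ)
  read a, top Y: go to p, push ε → (p, aa, Z)
  read a, top Z: go to p, push Z → (p, a, Z)
  read a, top Z: go to p, push Z → (p, ε, Z)
All input consumed; state p ∈ F.

Accept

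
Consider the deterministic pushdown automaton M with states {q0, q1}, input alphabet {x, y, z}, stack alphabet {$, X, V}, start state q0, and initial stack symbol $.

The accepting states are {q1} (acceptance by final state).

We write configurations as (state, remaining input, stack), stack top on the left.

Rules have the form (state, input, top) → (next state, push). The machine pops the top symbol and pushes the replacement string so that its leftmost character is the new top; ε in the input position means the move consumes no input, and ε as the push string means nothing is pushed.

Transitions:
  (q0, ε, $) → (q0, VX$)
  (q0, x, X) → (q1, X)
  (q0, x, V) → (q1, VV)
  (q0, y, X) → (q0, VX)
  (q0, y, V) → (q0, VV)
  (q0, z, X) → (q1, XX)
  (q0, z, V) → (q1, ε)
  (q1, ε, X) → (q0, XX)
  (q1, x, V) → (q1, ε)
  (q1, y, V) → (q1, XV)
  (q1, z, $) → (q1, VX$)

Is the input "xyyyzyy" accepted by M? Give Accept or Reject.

(q0, xyyyzyy, $) ⊢ (q0, xyyyzyy, VX$) ⊢ (q1, yyyzyy, VVX$) ⊢ (q1, yyzyy, XVVX$) ⊢ (q0, yyzyy, XXVVX$) ⊢ (q0, yzyy, VXXVVX$) ⊢ (q0, zyy, VVXXVVX$) ⊢ (q1, yy, VXXVVX$) ⊢ (q1, y, XVXXVVX$) ⊢ (q0, y, XXVXXVVX$) ⊢ (q0, ε, VXXVXXVVX$)
All input consumed; state q0 ∉ F and no further ε-move applies.

Reject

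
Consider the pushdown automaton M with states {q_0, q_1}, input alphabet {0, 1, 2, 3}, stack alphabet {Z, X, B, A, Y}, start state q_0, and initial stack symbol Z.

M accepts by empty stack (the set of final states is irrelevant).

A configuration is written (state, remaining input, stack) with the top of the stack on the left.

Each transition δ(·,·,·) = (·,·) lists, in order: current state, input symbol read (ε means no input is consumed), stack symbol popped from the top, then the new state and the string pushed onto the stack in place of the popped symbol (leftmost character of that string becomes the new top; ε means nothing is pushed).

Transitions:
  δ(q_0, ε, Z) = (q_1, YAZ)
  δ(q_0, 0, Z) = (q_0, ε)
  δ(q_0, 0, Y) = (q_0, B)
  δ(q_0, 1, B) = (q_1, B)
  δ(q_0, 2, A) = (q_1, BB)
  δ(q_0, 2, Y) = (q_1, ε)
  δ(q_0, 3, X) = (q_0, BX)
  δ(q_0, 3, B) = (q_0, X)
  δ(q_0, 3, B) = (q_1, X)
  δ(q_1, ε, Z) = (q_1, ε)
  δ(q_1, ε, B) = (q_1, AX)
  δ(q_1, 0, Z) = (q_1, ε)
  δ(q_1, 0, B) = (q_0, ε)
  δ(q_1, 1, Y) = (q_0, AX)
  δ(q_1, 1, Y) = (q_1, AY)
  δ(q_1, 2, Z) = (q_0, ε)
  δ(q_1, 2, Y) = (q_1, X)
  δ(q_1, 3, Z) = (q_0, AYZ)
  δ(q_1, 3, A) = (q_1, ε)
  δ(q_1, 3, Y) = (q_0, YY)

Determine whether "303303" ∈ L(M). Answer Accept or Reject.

No computation consumes all input and empties the stack.

Reject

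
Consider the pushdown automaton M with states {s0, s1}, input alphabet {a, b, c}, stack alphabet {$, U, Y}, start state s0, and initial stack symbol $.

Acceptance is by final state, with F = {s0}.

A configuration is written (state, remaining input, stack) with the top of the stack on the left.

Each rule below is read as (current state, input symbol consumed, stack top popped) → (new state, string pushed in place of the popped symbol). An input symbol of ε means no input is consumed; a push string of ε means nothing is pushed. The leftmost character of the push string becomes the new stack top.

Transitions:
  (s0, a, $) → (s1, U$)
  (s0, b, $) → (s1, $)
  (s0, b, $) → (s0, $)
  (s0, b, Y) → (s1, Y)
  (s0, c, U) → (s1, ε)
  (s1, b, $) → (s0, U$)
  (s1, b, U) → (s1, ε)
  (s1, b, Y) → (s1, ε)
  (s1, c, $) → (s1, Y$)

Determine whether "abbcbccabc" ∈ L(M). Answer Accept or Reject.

No computation consumes all input and reaches a final state.

Reject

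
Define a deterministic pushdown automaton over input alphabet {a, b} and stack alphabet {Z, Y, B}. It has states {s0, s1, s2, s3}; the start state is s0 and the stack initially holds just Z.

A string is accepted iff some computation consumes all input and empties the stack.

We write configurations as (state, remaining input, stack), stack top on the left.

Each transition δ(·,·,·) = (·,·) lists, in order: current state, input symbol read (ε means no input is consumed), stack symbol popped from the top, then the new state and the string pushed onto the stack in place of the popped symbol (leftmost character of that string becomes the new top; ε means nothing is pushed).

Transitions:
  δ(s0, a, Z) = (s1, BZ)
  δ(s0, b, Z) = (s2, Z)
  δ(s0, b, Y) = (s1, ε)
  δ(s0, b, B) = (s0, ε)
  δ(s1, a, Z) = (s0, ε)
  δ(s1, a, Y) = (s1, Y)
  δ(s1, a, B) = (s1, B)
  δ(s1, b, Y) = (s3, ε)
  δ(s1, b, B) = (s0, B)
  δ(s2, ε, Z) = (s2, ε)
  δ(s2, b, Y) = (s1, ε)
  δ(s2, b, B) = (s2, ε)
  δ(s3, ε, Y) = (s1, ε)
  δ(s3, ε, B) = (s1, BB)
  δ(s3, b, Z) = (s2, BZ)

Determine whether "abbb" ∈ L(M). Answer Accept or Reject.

(s0, abbb, Z) ⊢ (s1, bbb, BZ) ⊢ (s0, bb, BZ) ⊢ (s0, b, Z) ⊢ (s2, ε, Z) ⊢ (s2, ε, ε)
All input consumed and the stack is empty.

Accept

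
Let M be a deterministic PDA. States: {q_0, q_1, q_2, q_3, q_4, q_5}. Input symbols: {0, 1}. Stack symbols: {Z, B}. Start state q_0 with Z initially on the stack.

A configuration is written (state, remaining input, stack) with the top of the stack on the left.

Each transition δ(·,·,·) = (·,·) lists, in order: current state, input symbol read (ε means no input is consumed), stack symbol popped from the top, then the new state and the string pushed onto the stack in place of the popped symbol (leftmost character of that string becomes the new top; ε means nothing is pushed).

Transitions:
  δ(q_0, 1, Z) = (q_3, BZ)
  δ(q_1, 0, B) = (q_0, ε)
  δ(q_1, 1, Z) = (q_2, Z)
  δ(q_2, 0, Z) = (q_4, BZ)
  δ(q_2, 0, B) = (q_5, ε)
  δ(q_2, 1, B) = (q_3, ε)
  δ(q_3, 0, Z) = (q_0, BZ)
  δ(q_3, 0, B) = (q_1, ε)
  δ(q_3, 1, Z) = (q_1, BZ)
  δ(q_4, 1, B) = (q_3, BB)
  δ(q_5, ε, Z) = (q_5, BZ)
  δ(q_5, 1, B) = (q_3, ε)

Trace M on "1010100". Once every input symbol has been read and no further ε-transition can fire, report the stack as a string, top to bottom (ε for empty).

Z

(q_0, 1010100, Z)
  read 1, top Z: go to q_3, push BZ → (q_3, 010100, BZ)
  read 0, top B: go to q_1, push ε → (q_1, 10100, Z)
  read 1, top Z: go to q_2, push Z → (q_2, 0100, Z)
  read 0, top Z: go to q_4, push BZ → (q_4, 100, BZ)
  read 1, top B: go to q_3, push BB → (q_3, 00, BBZ)
  read 0, top B: go to q_1, push ε → (q_1, 0, BZ)
  read 0, top B: go to q_0, push ε → (q_0, ε, Z)
All input consumed in state q_0 with stack Z.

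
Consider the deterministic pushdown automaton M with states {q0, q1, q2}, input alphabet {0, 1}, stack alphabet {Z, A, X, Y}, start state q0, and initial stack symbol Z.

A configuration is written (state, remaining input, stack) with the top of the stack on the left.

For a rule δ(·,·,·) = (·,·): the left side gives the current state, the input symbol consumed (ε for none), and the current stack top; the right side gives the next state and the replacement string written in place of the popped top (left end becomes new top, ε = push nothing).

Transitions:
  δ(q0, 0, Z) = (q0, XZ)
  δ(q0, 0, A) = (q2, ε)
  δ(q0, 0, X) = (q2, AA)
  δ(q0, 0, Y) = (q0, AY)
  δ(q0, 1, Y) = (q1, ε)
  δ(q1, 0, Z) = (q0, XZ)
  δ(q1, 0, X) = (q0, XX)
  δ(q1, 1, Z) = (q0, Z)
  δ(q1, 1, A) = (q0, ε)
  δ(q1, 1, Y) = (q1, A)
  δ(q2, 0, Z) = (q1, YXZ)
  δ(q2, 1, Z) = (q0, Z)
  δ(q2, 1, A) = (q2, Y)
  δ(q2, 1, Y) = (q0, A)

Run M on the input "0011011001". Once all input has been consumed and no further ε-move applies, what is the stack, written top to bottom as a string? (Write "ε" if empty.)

AXZ

(q0, 0011011001, Z)
  read 0, top Z: go to q0, push XZ → (q0, 011011001, XZ)
  read 0, top X: go to q2, push AA → (q2, 11011001, AAZ)
  read 1, top A: go to q2, push Y → (q2, 1011001, YAZ)
  read 1, top Y: go to q0, push A → (q0, 011001, AAZ)
  read 0, top A: go to q2, push ε → (q2, 11001, AZ)
  read 1, top A: go to q2, push Y → (q2, 1001, YZ)
  read 1, top Y: go to q0, push A → (q0, 001, AZ)
  read 0, top A: go to q2, push ε → (q2, 01, Z)
  read 0, top Z: go to q1, push YXZ → (q1, 1, YXZ)
  read 1, top Y: go to q1, push A → (q1, ε, AXZ)
All input consumed in state q1 with stack AXZ.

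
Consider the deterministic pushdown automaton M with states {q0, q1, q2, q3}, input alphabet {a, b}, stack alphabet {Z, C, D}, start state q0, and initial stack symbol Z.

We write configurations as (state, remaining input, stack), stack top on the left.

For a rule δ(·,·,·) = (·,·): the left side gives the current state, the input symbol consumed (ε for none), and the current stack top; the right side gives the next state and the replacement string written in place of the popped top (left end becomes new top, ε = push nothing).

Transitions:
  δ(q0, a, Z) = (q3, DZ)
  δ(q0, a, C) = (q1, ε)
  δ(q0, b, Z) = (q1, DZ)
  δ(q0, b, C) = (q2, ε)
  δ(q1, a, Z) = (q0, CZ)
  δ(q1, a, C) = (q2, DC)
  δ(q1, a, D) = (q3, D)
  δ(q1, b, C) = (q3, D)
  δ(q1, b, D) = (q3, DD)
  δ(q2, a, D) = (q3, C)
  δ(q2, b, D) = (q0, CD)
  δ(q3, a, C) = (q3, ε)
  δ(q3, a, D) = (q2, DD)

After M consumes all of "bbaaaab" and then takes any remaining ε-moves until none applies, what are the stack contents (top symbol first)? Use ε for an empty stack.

CDDDZ

(q0, bbaaaab, Z)
  read b, top Z: go to q1, push DZ → (q1, baaaab, DZ)
  read b, top D: go to q3, push DD → (q3, aaaab, DDZ)
  read a, top D: go to q2, push DD → (q2, aaab, DDDZ)
  read a, top D: go to q3, push C → (q3, aab, CDDZ)
  read a, top C: go to q3, push ε → (q3, ab, DDZ)
  read a, top D: go to q2, push DD → (q2, b, DDDZ)
  read b, top D: go to q0, push CD → (q0, ε, CDDDZ)
All input consumed in state q0 with stack CDDDZ.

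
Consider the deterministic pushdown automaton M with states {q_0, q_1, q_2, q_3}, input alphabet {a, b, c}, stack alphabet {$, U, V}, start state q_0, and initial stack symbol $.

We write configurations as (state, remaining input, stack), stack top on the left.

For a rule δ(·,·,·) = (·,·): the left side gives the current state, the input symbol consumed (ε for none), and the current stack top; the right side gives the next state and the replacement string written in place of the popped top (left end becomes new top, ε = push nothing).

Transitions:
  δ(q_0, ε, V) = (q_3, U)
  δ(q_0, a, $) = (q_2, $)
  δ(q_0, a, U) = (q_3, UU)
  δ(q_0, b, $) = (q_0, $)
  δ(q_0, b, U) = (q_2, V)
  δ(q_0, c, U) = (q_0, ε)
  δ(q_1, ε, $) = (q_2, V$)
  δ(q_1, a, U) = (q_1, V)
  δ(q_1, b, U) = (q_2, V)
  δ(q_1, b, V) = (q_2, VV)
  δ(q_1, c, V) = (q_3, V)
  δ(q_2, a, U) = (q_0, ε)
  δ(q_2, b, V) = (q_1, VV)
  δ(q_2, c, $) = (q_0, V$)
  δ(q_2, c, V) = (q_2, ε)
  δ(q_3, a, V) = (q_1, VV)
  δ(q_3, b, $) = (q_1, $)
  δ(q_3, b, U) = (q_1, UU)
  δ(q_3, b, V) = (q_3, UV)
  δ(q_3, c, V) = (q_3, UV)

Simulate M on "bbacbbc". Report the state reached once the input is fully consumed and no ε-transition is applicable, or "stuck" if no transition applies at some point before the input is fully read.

q_2

(q_0, bbacbbc, $)
  read b, top $: go to q_0, push $ → (q_0, bacbbc, $)
  read b, top $: go to q_0, push $ → (q_0, acbbc, $)
  read a, top $: go to q_2, push $ → (q_2, cbbc, $)
  read c, top $: go to q_0, push V$ → (q_0, bbc, V$)
  ε-move, top V: go to q_3, push U → (q_3, bbc, U$)
  read b, top U: go to q_1, push UU → (q_1, bc, UU$)
  read b, top U: go to q_2, push V → (q_2, c, VU$)
  read c, top V: go to q_2, push ε → (q_2, ε, U$)
All input consumed; M is in state q_2.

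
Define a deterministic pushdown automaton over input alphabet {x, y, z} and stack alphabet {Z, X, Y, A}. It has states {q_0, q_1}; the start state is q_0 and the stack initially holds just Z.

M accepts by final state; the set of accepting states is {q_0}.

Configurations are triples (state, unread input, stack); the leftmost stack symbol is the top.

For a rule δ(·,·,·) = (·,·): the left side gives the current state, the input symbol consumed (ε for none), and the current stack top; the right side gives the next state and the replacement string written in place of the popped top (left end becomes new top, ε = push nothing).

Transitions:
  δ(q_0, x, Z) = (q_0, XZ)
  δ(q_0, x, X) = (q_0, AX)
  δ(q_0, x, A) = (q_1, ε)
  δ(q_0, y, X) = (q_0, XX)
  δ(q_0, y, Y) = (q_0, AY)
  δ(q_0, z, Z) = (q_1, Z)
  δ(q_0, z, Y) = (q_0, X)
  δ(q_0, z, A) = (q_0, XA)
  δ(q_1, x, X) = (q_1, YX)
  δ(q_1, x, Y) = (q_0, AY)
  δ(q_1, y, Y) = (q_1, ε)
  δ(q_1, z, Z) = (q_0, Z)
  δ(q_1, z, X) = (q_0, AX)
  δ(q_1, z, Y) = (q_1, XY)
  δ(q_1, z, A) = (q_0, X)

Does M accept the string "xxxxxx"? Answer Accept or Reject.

Reject

(q_0, xxxxxx, Z) ⊢ (q_0, xxxxx, XZ) ⊢ (q_0, xxxx, AXZ) ⊢ (q_1, xxx, XZ) ⊢ (q_1, xx, YXZ) ⊢ (q_0, x, AYXZ) ⊢ (q_1, ε, YXZ)
All input consumed; state q_1 ∉ F and no further ε-move applies.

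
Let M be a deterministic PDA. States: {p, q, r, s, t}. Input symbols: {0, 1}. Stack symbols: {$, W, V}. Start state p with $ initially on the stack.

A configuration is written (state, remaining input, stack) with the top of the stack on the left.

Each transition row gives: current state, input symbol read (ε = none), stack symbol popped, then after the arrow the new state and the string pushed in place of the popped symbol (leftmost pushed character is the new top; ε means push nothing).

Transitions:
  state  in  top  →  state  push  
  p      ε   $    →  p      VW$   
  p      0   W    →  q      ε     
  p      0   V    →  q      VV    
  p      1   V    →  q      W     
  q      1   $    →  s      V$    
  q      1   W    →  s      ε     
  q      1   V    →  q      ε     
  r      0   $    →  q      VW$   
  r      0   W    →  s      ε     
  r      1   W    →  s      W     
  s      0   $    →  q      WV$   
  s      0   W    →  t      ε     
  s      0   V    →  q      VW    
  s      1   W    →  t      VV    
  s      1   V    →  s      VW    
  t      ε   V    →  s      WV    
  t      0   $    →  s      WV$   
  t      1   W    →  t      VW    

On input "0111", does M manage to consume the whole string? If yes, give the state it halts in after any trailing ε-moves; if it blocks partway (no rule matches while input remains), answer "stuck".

s

(p, 0111, $) ⊢ (p, 0111, VW$) ⊢ (q, 111, VVW$) ⊢ (q, 11, VW$) ⊢ (q, 1, W$) ⊢ (s, ε, $)
All input consumed; M is in state s.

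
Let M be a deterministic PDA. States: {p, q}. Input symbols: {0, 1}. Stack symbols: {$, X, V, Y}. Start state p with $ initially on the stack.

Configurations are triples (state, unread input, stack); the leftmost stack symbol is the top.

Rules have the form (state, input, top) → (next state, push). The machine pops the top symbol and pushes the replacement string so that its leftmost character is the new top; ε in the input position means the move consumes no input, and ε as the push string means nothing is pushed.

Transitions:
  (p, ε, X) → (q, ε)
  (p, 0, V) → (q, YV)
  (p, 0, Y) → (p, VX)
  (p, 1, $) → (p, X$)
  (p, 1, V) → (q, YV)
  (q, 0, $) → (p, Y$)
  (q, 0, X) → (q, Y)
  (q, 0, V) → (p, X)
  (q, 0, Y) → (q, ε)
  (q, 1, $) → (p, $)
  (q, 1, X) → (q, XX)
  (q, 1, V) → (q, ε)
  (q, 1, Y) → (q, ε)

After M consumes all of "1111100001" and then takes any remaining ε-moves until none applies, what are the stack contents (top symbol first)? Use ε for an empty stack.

X$

(p, 1111100001, $) ⊢ (p, 111100001, X$) ⊢ (q, 111100001, $) ⊢ (p, 11100001, $) ⊢ (p, 1100001, X$) ⊢ (q, 1100001, $) ⊢ (p, 100001, $) ⊢ (p, 00001, X$) ⊢ (q, 00001, $) ⊢ (p, 0001, Y$) ⊢ (p, 001, VX$) ⊢ (q, 01, YVX$) ⊢ (q, 1, VX$) ⊢ (q, ε, X$)
All input consumed in state q with stack X$.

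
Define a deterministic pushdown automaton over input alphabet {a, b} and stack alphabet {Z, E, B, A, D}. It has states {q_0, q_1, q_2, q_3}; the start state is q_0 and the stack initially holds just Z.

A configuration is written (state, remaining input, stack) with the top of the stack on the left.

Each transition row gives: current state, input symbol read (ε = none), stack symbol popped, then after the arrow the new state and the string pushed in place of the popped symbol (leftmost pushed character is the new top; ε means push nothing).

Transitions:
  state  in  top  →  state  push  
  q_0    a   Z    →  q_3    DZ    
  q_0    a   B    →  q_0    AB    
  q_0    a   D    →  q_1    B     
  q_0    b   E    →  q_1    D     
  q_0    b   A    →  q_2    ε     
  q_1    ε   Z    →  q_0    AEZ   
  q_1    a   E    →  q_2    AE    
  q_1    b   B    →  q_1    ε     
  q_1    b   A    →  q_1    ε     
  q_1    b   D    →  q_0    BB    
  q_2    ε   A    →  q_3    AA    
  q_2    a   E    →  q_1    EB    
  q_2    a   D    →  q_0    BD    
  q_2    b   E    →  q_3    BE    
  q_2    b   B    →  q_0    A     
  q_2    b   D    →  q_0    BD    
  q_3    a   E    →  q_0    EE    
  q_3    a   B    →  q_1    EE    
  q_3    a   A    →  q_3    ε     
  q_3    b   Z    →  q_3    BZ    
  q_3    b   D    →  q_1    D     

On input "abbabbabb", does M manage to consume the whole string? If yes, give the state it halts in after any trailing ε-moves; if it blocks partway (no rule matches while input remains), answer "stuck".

(q_0, abbabbabb, Z) ⊢ (q_3, bbabbabb, DZ) ⊢ (q_1, babbabb, DZ) ⊢ (q_0, abbabb, BBZ) ⊢ (q_0, bbabb, ABBZ) ⊢ (q_2, babb, BBZ) ⊢ (q_0, abb, ABZ)
No transition for (q_0, a, top A); M blocks with input abb remaining.

stuck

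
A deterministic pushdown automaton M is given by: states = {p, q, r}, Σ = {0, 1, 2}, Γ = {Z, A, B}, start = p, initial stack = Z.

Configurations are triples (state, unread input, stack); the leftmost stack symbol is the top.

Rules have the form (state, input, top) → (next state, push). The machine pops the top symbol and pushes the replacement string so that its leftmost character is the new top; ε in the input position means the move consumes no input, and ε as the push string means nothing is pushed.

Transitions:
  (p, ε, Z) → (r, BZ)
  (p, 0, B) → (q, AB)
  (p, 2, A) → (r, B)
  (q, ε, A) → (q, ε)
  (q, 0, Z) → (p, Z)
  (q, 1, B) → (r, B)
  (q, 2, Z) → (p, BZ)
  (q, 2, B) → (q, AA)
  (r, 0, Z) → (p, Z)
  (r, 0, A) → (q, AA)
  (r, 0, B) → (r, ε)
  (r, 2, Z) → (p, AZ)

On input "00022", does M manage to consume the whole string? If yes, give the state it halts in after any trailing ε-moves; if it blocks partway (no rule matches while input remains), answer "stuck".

(p, 00022, Z) ⊢ (r, 00022, BZ) ⊢ (r, 0022, Z) ⊢ (p, 022, Z) ⊢ (r, 022, BZ) ⊢ (r, 22, Z) ⊢ (p, 2, AZ) ⊢ (r, ε, BZ)
All input consumed; M is in state r.

r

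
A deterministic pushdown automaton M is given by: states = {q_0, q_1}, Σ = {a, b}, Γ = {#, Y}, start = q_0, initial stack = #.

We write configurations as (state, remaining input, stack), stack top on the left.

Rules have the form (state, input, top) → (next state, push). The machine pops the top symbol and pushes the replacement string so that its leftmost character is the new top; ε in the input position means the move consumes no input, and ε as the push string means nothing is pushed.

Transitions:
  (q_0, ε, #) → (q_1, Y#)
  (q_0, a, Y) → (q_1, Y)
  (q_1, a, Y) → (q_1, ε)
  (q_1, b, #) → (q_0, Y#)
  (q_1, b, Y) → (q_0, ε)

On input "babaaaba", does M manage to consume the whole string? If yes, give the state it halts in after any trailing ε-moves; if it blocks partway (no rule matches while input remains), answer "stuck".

(q_0, babaaaba, #) ⊢ (q_1, babaaaba, Y#) ⊢ (q_0, abaaaba, #) ⊢ (q_1, abaaaba, Y#) ⊢ (q_1, baaaba, #) ⊢ (q_0, aaaba, Y#) ⊢ (q_1, aaba, Y#) ⊢ (q_1, aba, #)
No transition for (q_1, a, top #); M blocks with input aba remaining.

stuck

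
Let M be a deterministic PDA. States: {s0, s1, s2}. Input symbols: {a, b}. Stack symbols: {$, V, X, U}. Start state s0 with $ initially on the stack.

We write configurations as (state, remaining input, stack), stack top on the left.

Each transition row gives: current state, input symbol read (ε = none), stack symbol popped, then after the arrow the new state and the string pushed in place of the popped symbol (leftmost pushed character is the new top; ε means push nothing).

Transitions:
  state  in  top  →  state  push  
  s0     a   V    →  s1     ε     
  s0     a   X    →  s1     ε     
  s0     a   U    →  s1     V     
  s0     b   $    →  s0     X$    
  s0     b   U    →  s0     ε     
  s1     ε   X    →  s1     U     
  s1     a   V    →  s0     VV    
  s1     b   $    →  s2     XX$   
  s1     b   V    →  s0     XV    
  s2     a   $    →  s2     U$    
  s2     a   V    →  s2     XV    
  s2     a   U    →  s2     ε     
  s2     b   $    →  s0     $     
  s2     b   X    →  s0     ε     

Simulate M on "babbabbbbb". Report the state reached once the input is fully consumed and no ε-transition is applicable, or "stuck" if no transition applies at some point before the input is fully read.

(s0, babbabbbbb, $)
  read b, top $: go to s0, push X$ → (s0, abbabbbbb, X$)
  read a, top X: go to s1, push ε → (s1, bbabbbbb, $)
  read b, top $: go to s2, push XX$ → (s2, babbbbb, XX$)
  read b, top X: go to s0, push ε → (s0, abbbbb, X$)
  read a, top X: go to s1, push ε → (s1, bbbbb, $)
  read b, top $: go to s2, push XX$ → (s2, bbbb, XX$)
  read b, top X: go to s0, push ε → (s0, bbb, X$)
No transition for (s0, b, top X); M blocks with input bbb remaining.

stuck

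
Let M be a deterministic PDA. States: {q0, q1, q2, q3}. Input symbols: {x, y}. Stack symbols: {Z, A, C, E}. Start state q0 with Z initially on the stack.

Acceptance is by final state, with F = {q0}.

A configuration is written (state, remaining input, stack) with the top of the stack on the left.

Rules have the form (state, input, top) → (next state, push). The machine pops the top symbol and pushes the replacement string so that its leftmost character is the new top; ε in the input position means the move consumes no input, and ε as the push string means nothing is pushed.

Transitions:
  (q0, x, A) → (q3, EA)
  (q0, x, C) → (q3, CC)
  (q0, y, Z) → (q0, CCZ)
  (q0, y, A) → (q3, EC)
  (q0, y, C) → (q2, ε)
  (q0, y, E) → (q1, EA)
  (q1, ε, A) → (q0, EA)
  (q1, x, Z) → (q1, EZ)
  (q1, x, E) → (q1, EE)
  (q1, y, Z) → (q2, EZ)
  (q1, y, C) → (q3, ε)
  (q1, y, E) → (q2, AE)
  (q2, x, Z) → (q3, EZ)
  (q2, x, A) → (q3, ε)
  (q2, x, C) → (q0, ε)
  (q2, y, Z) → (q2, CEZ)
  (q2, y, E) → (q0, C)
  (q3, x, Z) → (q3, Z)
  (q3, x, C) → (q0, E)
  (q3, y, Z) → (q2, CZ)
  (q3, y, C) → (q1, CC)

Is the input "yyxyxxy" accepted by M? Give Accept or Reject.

(q0, yyxyxxy, Z)
  read y, top Z: go to q0, push CCZ → (q0, yxyxxy, CCZ)
  read y, top C: go to q2, push ε → (q2, xyxxy, CZ)
  read x, top C: go to q0, push ε → (q0, yxxy, Z)
  read y, top Z: go to q0, push CCZ → (q0, xxy, CCZ)
  read x, top C: go to q3, push CC → (q3, xy, CCCZ)
  read x, top C: go to q0, push E → (q0, y, ECCZ)
  read y, top E: go to q1, push EA → (q1, ε, EACCZ)
All input consumed; state q1 ∉ F and no further ε-move applies.

Reject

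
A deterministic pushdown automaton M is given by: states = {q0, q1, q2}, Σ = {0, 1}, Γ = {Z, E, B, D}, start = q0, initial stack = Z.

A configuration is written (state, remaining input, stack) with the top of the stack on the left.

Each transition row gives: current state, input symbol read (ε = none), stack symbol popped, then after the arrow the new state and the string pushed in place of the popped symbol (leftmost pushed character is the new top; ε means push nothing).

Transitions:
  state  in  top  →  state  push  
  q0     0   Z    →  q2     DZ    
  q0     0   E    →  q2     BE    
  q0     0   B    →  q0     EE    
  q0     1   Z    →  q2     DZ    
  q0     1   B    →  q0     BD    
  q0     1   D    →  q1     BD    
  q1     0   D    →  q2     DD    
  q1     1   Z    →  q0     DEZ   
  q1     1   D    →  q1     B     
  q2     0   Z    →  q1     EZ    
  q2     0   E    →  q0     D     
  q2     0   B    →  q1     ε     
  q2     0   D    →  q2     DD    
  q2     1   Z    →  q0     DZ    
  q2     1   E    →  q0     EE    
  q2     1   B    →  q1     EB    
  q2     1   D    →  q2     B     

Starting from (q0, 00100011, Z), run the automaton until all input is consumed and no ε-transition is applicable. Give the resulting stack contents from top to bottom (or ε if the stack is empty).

(q0, 00100011, Z)
  read 0, top Z: go to q2, push DZ → (q2, 0100011, DZ)
  read 0, top D: go to q2, push DD → (q2, 100011, DDZ)
  read 1, top D: go to q2, push B → (q2, 00011, BDZ)
  read 0, top B: go to q1, push ε → (q1, 0011, DZ)
  read 0, top D: go to q2, push DD → (q2, 011, DDZ)
  read 0, top D: go to q2, push DD → (q2, 11, DDDZ)
  read 1, top D: go to q2, push B → (q2, 1, BDDZ)
  read 1, top B: go to q1, push EB → (q1, ε, EBDDZ)
All input consumed in state q1 with stack EBDDZ.

EBDDZ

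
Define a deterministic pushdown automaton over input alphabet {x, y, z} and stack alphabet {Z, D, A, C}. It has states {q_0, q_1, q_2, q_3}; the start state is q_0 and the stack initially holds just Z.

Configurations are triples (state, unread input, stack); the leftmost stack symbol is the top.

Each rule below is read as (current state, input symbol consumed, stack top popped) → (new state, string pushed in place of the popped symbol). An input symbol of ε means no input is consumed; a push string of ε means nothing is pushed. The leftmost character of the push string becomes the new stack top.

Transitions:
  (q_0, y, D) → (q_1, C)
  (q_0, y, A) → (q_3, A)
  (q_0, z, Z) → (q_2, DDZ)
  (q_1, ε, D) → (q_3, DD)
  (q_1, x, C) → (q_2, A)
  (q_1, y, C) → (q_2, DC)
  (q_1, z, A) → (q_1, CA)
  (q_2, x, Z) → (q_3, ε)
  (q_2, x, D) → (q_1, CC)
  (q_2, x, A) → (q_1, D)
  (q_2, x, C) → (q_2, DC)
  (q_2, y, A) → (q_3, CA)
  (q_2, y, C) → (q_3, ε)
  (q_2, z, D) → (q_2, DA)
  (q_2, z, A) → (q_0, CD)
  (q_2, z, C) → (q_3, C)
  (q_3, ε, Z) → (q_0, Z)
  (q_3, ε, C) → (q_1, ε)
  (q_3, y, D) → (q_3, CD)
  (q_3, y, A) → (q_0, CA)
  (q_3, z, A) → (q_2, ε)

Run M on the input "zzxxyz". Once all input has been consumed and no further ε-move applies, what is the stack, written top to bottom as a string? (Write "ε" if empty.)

(q_0, zzxxyz, Z)
  read z, top Z: go to q_2, push DDZ → (q_2, zxxyz, DDZ)
  read z, top D: go to q_2, push DA → (q_2, xxyz, DADZ)
  read x, top D: go to q_1, push CC → (q_1, xyz, CCADZ)
  read x, top C: go to q_2, push A → (q_2, yz, ACADZ)
  read y, top A: go to q_3, push CA → (q_3, z, CACADZ)
  ε-move, top C: go to q_1, push ε → (q_1, z, ACADZ)
  read z, top A: go to q_1, push CA → (q_1, ε, CACADZ)
All input consumed in state q_1 with stack CACADZ.

CACADZ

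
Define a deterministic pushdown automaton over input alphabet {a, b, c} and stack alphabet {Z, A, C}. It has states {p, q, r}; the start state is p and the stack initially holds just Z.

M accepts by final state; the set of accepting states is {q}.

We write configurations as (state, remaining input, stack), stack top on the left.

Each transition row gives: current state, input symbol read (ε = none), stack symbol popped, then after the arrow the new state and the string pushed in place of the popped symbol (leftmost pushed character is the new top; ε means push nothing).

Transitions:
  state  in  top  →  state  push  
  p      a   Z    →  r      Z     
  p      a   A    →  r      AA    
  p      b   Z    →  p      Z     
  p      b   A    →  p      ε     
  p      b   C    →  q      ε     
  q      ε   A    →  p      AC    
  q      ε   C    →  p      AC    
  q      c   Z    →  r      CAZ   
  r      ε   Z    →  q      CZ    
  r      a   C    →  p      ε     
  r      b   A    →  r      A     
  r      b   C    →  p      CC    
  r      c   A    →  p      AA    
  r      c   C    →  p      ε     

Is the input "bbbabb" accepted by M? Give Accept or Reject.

Accept

(p, bbbabb, Z)
  read b, top Z: go to p, push Z → (p, bbabb, Z)
  read b, top Z: go to p, push Z → (p, babb, Z)
  read b, top Z: go to p, push Z → (p, abb, Z)
  read a, top Z: go to r, push Z → (r, bb, Z)
  ε-move, top Z: go to q, push CZ → (q, bb, CZ)
  ε-move, top C: go to p, push AC → (p, bb, ACZ)
  read b, top A: go to p, push ε → (p, b, CZ)
  read b, top C: go to q, push ε → (q, ε, Z)
All input consumed; state q ∈ F.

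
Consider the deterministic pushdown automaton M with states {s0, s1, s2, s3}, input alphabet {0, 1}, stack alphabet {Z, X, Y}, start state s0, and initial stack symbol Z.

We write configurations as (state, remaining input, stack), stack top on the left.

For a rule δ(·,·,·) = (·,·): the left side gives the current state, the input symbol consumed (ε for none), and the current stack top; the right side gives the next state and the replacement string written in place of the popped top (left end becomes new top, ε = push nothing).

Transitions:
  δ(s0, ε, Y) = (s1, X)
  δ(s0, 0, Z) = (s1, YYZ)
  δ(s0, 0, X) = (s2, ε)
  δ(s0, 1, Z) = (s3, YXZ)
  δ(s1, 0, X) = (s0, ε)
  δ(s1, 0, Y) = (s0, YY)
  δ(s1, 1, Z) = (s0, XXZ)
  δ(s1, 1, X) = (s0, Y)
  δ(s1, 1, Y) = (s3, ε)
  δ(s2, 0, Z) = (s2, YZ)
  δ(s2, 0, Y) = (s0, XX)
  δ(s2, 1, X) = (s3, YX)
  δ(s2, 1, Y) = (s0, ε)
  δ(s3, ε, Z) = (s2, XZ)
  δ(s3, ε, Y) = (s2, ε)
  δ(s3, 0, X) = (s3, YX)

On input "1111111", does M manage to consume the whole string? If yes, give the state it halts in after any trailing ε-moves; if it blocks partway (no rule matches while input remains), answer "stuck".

(s0, 1111111, Z)
  read 1, top Z: go to s3, push YXZ → (s3, 111111, YXZ)
  ε-move, top Y: go to s2, push ε → (s2, 111111, XZ)
  read 1, top X: go to s3, push YX → (s3, 11111, YXZ)
  ε-move, top Y: go to s2, push ε → (s2, 11111, XZ)
  read 1, top X: go to s3, push YX → (s3, 1111, YXZ)
  ε-move, top Y: go to s2, push ε → (s2, 1111, XZ)
  read 1, top X: go to s3, push YX → (s3, 111, YXZ)
  ε-move, top Y: go to s2, push ε → (s2, 111, XZ)
  read 1, top X: go to s3, push YX → (s3, 11, YXZ)
  ε-move, top Y: go to s2, push ε → (s2, 11, XZ)
  read 1, top X: go to s3, push YX → (s3, 1, YXZ)
  ε-move, top Y: go to s2, push ε → (s2, 1, XZ)
  read 1, top X: go to s3, push YX → (s3, ε, YXZ)
  ε-move, top Y: go to s2, push ε → (s2, ε, XZ)
All input consumed; M is in state s2.

s2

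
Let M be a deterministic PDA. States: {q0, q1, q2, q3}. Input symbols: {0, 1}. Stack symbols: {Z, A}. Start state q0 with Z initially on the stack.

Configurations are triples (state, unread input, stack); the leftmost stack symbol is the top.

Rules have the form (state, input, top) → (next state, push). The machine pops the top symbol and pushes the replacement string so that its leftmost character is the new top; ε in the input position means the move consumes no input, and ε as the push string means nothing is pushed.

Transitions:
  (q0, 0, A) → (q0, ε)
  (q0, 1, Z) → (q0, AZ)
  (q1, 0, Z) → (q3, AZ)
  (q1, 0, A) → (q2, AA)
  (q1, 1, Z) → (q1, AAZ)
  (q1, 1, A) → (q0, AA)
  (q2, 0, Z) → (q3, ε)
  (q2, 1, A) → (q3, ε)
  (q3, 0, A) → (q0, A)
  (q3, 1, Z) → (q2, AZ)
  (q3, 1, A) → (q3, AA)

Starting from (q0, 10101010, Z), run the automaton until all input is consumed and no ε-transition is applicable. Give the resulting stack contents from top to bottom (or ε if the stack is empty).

Z

(q0, 10101010, Z)
  read 1, top Z: go to q0, push AZ → (q0, 0101010, AZ)
  read 0, top A: go to q0, push ε → (q0, 101010, Z)
  read 1, top Z: go to q0, push AZ → (q0, 01010, AZ)
  read 0, top A: go to q0, push ε → (q0, 1010, Z)
  read 1, top Z: go to q0, push AZ → (q0, 010, AZ)
  read 0, top A: go to q0, push ε → (q0, 10, Z)
  read 1, top Z: go to q0, push AZ → (q0, 0, AZ)
  read 0, top A: go to q0, push ε → (q0, ε, Z)
All input consumed in state q0 with stack Z.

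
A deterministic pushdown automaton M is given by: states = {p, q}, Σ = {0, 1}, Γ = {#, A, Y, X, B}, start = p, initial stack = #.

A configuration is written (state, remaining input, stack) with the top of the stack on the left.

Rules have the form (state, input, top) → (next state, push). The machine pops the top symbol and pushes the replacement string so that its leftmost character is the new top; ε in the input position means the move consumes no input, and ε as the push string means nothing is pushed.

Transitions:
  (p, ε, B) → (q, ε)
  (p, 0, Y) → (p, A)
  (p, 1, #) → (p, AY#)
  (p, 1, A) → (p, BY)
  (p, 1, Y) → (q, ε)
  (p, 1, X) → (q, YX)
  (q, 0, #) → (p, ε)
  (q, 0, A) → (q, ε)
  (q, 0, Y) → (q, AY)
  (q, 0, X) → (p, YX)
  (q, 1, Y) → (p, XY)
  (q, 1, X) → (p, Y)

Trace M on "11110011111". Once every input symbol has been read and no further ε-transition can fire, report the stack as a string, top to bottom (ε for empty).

XYXYXYXYY#

(p, 11110011111, #) ⊢ (p, 1110011111, AY#) ⊢ (p, 110011111, BYY#) ⊢ (q, 110011111, YY#) ⊢ (p, 10011111, XYY#) ⊢ (q, 0011111, YXYY#) ⊢ (q, 011111, AYXYY#) ⊢ (q, 11111, YXYY#) ⊢ (p, 1111, XYXYY#) ⊢ (q, 111, YXYXYY#) ⊢ (p, 11, XYXYXYY#) ⊢ (q, 1, YXYXYXYY#) ⊢ (p, ε, XYXYXYXYY#)
All input consumed in state p with stack XYXYXYXYY#.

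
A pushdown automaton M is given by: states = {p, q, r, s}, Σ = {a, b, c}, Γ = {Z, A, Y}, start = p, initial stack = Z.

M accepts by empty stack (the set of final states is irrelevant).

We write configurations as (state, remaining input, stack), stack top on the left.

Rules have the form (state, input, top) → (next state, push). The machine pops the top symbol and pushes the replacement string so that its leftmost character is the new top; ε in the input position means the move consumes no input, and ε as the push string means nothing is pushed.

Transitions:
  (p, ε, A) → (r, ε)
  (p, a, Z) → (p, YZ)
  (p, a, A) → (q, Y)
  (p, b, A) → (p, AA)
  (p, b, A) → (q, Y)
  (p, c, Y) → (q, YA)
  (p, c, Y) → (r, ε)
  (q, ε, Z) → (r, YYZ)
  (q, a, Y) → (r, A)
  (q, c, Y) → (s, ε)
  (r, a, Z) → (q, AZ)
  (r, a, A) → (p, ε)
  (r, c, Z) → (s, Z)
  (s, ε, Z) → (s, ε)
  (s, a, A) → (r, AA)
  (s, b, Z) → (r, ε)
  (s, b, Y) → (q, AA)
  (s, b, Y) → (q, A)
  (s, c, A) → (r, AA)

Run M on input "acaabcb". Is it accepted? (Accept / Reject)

One accepting computation: (p, acaabcb, Z) ⊢ (p, caabcb, YZ) ⊢ (q, aabcb, YAZ) ⊢ (r, abcb, AAZ) ⊢ (p, bcb, AZ) ⊢ (q, cb, YZ) ⊢ (s, b, Z) ⊢ (r, ε, ε)
All input consumed and the stack is empty.

Accept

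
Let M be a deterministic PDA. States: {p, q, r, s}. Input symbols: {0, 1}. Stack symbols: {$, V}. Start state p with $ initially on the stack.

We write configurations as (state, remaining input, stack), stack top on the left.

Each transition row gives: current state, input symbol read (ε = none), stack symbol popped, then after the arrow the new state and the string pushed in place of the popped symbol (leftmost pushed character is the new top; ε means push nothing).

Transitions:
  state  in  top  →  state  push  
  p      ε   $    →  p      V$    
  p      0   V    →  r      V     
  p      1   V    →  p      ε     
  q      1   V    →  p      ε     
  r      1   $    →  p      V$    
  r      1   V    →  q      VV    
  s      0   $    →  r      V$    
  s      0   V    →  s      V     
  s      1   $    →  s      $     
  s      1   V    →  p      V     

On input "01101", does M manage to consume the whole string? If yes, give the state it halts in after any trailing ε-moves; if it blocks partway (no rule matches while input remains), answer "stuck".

q

(p, 01101, $) ⊢ (p, 01101, V$) ⊢ (r, 1101, V$) ⊢ (q, 101, VV$) ⊢ (p, 01, V$) ⊢ (r, 1, V$) ⊢ (q, ε, VV$)
All input consumed; M is in state q.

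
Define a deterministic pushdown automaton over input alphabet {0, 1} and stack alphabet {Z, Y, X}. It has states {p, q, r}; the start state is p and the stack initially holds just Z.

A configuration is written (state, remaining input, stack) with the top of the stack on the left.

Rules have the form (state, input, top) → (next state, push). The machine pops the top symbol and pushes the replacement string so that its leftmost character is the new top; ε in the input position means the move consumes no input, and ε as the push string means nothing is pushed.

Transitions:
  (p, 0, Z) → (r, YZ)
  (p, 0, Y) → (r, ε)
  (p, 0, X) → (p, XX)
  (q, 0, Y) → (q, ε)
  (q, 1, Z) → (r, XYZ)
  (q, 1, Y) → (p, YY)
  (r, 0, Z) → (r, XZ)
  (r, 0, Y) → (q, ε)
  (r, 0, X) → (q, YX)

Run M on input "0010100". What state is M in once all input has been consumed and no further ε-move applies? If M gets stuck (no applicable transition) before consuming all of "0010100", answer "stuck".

(p, 0010100, Z)
  read 0, top Z: go to r, push YZ → (r, 010100, YZ)
  read 0, top Y: go to q, push ε → (q, 10100, Z)
  read 1, top Z: go to r, push XYZ → (r, 0100, XYZ)
  read 0, top X: go to q, push YX → (q, 100, YXYZ)
  read 1, top Y: go to p, push YY → (p, 00, YYXYZ)
  read 0, top Y: go to r, push ε → (r, 0, YXYZ)
  read 0, top Y: go to q, push ε → (q, ε, XYZ)
All input consumed; M is in state q.

q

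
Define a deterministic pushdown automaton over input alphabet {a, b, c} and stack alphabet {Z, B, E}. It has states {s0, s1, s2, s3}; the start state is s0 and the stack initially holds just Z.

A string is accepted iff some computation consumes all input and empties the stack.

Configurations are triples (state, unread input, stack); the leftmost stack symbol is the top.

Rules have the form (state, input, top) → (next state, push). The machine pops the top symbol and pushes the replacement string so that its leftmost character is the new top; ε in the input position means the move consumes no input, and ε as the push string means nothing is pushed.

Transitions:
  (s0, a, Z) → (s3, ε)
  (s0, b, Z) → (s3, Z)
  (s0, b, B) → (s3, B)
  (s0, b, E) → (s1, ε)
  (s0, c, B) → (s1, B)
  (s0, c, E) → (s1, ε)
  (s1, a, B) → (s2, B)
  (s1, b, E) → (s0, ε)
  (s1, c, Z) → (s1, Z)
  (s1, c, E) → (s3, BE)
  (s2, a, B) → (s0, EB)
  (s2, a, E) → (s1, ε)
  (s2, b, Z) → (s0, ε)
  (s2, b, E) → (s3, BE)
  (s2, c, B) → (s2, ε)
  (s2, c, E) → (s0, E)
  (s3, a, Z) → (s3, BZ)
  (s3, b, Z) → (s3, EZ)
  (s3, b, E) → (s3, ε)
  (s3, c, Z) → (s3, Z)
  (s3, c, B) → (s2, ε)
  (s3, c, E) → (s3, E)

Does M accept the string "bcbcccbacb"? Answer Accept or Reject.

(s0, bcbcccbacb, Z)
  read b, top Z: go to s3, push Z → (s3, cbcccbacb, Z)
  read c, top Z: go to s3, push Z → (s3, bcccbacb, Z)
  read b, top Z: go to s3, push EZ → (s3, cccbacb, EZ)
  read c, top E: go to s3, push E → (s3, ccbacb, EZ)
  read c, top E: go to s3, push E → (s3, cbacb, EZ)
  read c, top E: go to s3, push E → (s3, bacb, EZ)
  read b, top E: go to s3, push ε → (s3, acb, Z)
  read a, top Z: go to s3, push BZ → (s3, cb, BZ)
  read c, top B: go to s2, push ε → (s2, b, Z)
  read b, top Z: go to s0, push ε → (s0, ε, ε)
All input consumed and the stack is empty.

Accept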